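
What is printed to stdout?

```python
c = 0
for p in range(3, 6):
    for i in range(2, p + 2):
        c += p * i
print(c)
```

p=3,i=2: c = 0+6 = 6
p=3,i=3: c = 6+9 = 15
p=3,i=4: c = 15+12 = 27
p=4,i=2: c = 27+8 = 35
p=4,i=3: c = 35+12 = 47
p=4,i=4: c = 47+16 = 63
p=4,i=5: c = 63+20 = 83
p=5,i=2: c = 83+10 = 93
p=5,i=3: c = 93+15 = 108
p=5,i=4: c = 108+20 = 128
p=5,i=5: c = 128+25 = 153
p=5,i=6: c = 153+30 = 183

183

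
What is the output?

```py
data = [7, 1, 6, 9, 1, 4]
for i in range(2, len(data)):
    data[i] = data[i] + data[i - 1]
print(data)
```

[7, 1, 7, 16, 17, 21]

i=2: data[2] = 6+1 = 7 → [7, 1, 7, 9, 1, 4]
i=3: data[3] = 9+7 = 16 → [7, 1, 7, 16, 1, 4]
i=4: data[4] = 1+16 = 17 → [7, 1, 7, 16, 17, 4]
i=5: data[5] = 4+17 = 21 → [7, 1, 7, 16, 17, 21]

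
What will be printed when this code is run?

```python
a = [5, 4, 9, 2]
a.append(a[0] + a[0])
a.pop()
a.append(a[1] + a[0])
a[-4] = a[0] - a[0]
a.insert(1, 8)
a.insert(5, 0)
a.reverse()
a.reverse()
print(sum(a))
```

33

append a[0]+a[0] = 5+5 = 10 → [5, 4, 9, 2, 10]
pop() removes 10 → [5, 4, 9, 2]
append a[1]+a[0] = 4+5 = 9 → [5, 4, 9, 2, 9]
a[-4] = a[0]-a[0] = 5-5 = 0 → [5, 0, 9, 2, 9]
insert 8 at 1 → [5, 8, 0, 9, 2, 9]
insert 0 at 5 → [5, 8, 0, 9, 2, 0, 9]
reverse → [9, 0, 2, 9, 0, 8, 5]
reverse → [5, 8, 0, 9, 2, 0, 9]
sum = 33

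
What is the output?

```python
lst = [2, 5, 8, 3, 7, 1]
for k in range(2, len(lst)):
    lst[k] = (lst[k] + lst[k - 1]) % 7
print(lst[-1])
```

k=2: lst[2] = (8+5)%7 = 6 → [2, 5, 6, 3, 7, 1]
k=3: lst[3] = (3+6)%7 = 2 → [2, 5, 6, 2, 7, 1]
k=4: lst[4] = (7+2)%7 = 2 → [2, 5, 6, 2, 2, 1]
k=5: lst[5] = (1+2)%7 = 3 → [2, 5, 6, 2, 2, 3]

3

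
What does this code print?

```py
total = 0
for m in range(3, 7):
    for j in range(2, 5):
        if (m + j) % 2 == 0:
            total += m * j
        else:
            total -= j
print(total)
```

66

m=3,j=2: odd sum, total = 0-2 = -2
m=3,j=3: even sum, total = (-2)+9 = 7
m=3,j=4: odd sum, total = 7-4 = 3
m=4,j=2: even sum, total = 3+8 = 11
m=4,j=3: odd sum, total = 11-3 = 8
m=4,j=4: even sum, total = 8+16 = 24
m=5,j=2: odd sum, total = 24-2 = 22
m=5,j=3: even sum, total = 22+15 = 37
m=5,j=4: odd sum, total = 37-4 = 33
m=6,j=2: even sum, total = 33+12 = 45
m=6,j=3: odd sum, total = 45-3 = 42
m=6,j=4: even sum, total = 42+24 = 66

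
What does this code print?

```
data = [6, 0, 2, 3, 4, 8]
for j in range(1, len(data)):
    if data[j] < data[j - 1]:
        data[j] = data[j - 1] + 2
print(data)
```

j=1: 0<6, data[1] = 6+2 = 8 → [6, 8, 2, 3, 4, 8]
j=2: 2<8, data[2] = 8+2 = 10 → [6, 8, 10, 3, 4, 8]
j=3: 3<10, data[3] = 10+2 = 12 → [6, 8, 10, 12, 4, 8]
j=4: 4<12, data[4] = 12+2 = 14 → [6, 8, 10, 12, 14, 8]
j=5: 8<14, data[5] = 14+2 = 16 → [6, 8, 10, 12, 14, 16]

[6, 8, 10, 12, 14, 16]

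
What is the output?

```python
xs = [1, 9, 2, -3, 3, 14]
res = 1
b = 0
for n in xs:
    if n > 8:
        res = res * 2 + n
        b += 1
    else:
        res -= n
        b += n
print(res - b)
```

n=1: not >8, res = 1-1 = 0; b=1
n=9: >8, res = 0*2+9 = 9; b=2
n=2: not >8, res = 9-2 = 7; b=4
n=-3: not >8, res = 7-(-3) = 10; b=1
n=3: not >8, res = 10-3 = 7; b=4
n=14: >8, res = 7*2+14 = 28; b=5
res-b = 28-5 = 23

23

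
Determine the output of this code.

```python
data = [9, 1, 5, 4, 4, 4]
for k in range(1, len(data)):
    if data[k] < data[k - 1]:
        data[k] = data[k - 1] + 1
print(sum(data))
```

69

k=1: 1<9, data[1] = 9+1 = 10 → [9, 10, 5, 4, 4, 4]
k=2: 5<10, data[2] = 10+1 = 11 → [9, 10, 11, 4, 4, 4]
k=3: 4<11, data[3] = 11+1 = 12 → [9, 10, 11, 12, 4, 4]
k=4: 4<12, data[4] = 12+1 = 13 → [9, 10, 11, 12, 13, 4]
k=5: 4<13, data[5] = 13+1 = 14 → [9, 10, 11, 12, 13, 14]
sum = 69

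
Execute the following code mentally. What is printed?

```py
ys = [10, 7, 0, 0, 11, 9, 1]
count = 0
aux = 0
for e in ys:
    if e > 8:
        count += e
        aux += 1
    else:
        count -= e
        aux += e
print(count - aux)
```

11

e=10: >8, count = 0+10 = 10; aux=1
e=7: not >8, count = 10-7 = 3; aux=8
e=0: not >8, count = 3-0 = 3; aux=8
e=0: not >8, count = 3-0 = 3; aux=8
e=11: >8, count = 3+11 = 14; aux=9
e=9: >8, count = 14+9 = 23; aux=10
e=1: not >8, count = 23-1 = 22; aux=11
count-aux = 22-11 = 11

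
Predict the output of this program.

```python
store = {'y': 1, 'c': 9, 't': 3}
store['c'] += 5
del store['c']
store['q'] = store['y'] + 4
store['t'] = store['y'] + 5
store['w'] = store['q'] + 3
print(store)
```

{'y': 1, 't': 6, 'q': 5, 'w': 8}

store['c'] = 9+5 = 14 → {'y': 1, 'c': 14, 't': 3}
del 'c' → {'y': 1, 't': 3}
store['q'] = store['y']+4 = 5 → {'y': 1, 't': 3, 'q': 5}
store['t'] = store['y']+5 = 6 → {'y': 1, 't': 6, 'q': 5}
store['w'] = store['q']+3 = 8 → {'y': 1, 't': 6, 'q': 5, 'w': 8}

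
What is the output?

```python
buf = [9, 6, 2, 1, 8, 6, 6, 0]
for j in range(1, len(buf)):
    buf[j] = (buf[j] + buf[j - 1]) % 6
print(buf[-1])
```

j=1: buf[1] = (6+9)%6 = 3 → [9, 3, 2, 1, 8, 6, 6, 0]
j=2: buf[2] = (2+3)%6 = 5 → [9, 3, 5, 1, 8, 6, 6, 0]
j=3: buf[3] = (1+5)%6 = 0 → [9, 3, 5, 0, 8, 6, 6, 0]
j=4: buf[4] = (8+0)%6 = 2 → [9, 3, 5, 0, 2, 6, 6, 0]
j=5: buf[5] = (6+2)%6 = 2 → [9, 3, 5, 0, 2, 2, 6, 0]
j=6: buf[6] = (6+2)%6 = 2 → [9, 3, 5, 0, 2, 2, 2, 0]
j=7: buf[7] = (0+2)%6 = 2 → [9, 3, 5, 0, 2, 2, 2, 2]

2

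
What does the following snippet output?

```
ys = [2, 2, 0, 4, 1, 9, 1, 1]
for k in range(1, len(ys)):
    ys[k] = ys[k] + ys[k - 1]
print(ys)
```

k=1: ys[1] = 2+2 = 4 → [2, 4, 0, 4, 1, 9, 1, 1]
k=2: ys[2] = 0+4 = 4 → [2, 4, 4, 4, 1, 9, 1, 1]
k=3: ys[3] = 4+4 = 8 → [2, 4, 4, 8, 1, 9, 1, 1]
k=4: ys[4] = 1+8 = 9 → [2, 4, 4, 8, 9, 9, 1, 1]
k=5: ys[5] = 9+9 = 18 → [2, 4, 4, 8, 9, 18, 1, 1]
k=6: ys[6] = 1+18 = 19 → [2, 4, 4, 8, 9, 18, 19, 1]
k=7: ys[7] = 1+19 = 20 → [2, 4, 4, 8, 9, 18, 19, 20]

[2, 4, 4, 8, 9, 18, 19, 20]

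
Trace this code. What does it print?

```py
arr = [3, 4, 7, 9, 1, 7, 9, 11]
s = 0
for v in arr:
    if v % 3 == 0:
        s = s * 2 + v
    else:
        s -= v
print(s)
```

-32

v=3: %3==0, s = 0*2+3 = 3
v=4: not %3==0, s = 3-4 = -1
v=7: not %3==0, s = (-1)-7 = -8
v=9: %3==0, s = (-8)*2+9 = -7
v=1: not %3==0, s = (-7)-1 = -8
v=7: not %3==0, s = (-8)-7 = -15
v=9: %3==0, s = (-15)*2+9 = -21
v=11: not %3==0, s = (-21)-11 = -32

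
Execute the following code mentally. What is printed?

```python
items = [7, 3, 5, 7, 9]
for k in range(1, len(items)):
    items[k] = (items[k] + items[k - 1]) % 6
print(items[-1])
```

k=1: items[1] = (3+7)%6 = 4 → [7, 4, 5, 7, 9]
k=2: items[2] = (5+4)%6 = 3 → [7, 4, 3, 7, 9]
k=3: items[3] = (7+3)%6 = 4 → [7, 4, 3, 4, 9]
k=4: items[4] = (9+4)%6 = 1 → [7, 4, 3, 4, 1]

1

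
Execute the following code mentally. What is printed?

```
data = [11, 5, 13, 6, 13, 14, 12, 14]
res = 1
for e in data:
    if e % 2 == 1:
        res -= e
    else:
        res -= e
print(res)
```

e=11: odd, res = 1-11 = -10
e=5: odd, res = (-10)-5 = -15
e=13: odd, res = (-15)-13 = -28
e=6: not odd, res = (-28)-6 = -34
e=13: odd, res = (-34)-13 = -47
e=14: not odd, res = (-47)-14 = -61
e=12: not odd, res = (-61)-12 = -73
e=14: not odd, res = (-73)-14 = -87

-87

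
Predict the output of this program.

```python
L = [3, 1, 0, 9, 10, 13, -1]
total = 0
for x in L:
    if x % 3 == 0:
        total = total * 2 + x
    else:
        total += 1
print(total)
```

28

x=3: %3==0, total = 0*2+3 = 3
x=1: not %3==0, total = 3+1 = 4
x=0: %3==0, total = 4*2+0 = 8
x=9: %3==0, total = 8*2+9 = 25
x=10: not %3==0, total = 25+1 = 26
x=13: not %3==0, total = 26+1 = 27
x=-1: not %3==0, total = 27+1 = 28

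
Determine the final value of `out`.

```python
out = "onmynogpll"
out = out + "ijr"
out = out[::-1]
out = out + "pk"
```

+ 'ijr' → 'onmynogpllijr'
reverse → 'rjillpgonymno'
+ 'pk' → 'rjillpgonymnopk'

'rjillpgonymnopk'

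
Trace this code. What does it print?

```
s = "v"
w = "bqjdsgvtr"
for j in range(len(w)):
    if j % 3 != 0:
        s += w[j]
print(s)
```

vqjsgtr

j=0: skip
j=1: add 'q' → 'vq'
j=2: add 'j' → 'vqj'
j=3: skip
j=4: add 's' → 'vqjs'
j=5: add 'g' → 'vqjsg'
j=6: skip
j=7: add 't' → 'vqjsgt'
j=8: add 'r' → 'vqjsgtr'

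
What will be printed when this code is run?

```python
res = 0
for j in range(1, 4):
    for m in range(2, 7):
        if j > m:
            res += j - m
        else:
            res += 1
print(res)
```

15

j=1,m=2: not 1>2, res = 0+1 = 1
j=1,m=3: not 1>3, res = 1+1 = 2
j=1,m=4: not 1>4, res = 2+1 = 3
j=1,m=5: not 1>5, res = 3+1 = 4
j=1,m=6: not 1>6, res = 4+1 = 5
j=2,m=2: not 2>2, res = 5+1 = 6
j=2,m=3: not 2>3, res = 6+1 = 7
j=2,m=4: not 2>4, res = 7+1 = 8
j=2,m=5: not 2>5, res = 8+1 = 9
j=2,m=6: not 2>6, res = 9+1 = 10
j=3,m=2: 3>2, res = 10+1 = 11
j=3,m=3: not 3>3, res = 11+1 = 12
j=3,m=4: not 3>4, res = 12+1 = 13
j=3,m=5: not 3>5, res = 13+1 = 14
j=3,m=6: not 3>6, res = 14+1 = 15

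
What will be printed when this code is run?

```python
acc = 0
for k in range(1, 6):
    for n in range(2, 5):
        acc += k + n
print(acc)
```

90

k=1,n=2: acc = 0+3 = 3
k=1,n=3: acc = 3+4 = 7
k=1,n=4: acc = 7+5 = 12
k=2,n=2: acc = 12+4 = 16
k=2,n=3: acc = 16+5 = 21
k=2,n=4: acc = 21+6 = 27
k=3,n=2: acc = 27+5 = 32
k=3,n=3: acc = 32+6 = 38
k=3,n=4: acc = 38+7 = 45
k=4,n=2: acc = 45+6 = 51
k=4,n=3: acc = 51+7 = 58
k=4,n=4: acc = 58+8 = 66
k=5,n=2: acc = 66+7 = 73
k=5,n=3: acc = 73+8 = 81
k=5,n=4: acc = 81+9 = 90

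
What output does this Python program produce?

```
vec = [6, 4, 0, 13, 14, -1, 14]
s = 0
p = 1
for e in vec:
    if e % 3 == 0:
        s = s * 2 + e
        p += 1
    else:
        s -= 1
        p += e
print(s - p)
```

e=6: %3==0, s = 0*2+6 = 6; p=2
e=4: not %3==0, s = 6-1 = 5; p=6
e=0: %3==0, s = 5*2+0 = 10; p=7
e=13: not %3==0, s = 10-1 = 9; p=20
e=14: not %3==0, s = 9-1 = 8; p=34
e=-1: not %3==0, s = 8-1 = 7; p=33
e=14: not %3==0, s = 7-1 = 6; p=47
s-p = 6-47 = -41

-41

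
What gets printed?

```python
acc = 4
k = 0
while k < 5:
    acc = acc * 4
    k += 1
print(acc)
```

4096

k=0: acc = 4*4 = 16
k=1: acc = 16*4 = 64
k=2: acc = 64*4 = 256
k=3: acc = 256*4 = 1024
k=4: acc = 1024*4 = 4096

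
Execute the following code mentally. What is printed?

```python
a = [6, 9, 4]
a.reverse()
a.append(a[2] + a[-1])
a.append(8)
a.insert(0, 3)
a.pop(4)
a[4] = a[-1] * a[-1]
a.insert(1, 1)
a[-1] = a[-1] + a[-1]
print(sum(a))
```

reverse → [4, 9, 6]
append a[2]+a[-1] = 6+6 = 12 → [4, 9, 6, 12]
append 8 → [4, 9, 6, 12, 8]
insert 3 at 0 → [3, 4, 9, 6, 12, 8]
pop(4) removes 12 → [3, 4, 9, 6, 8]
a[4] = a[-1]*a[-1] = 8*8 = 64 → [3, 4, 9, 6, 64]
insert 1 at 1 → [3, 1, 4, 9, 6, 64]
a[-1] = a[-1]+a[-1] = 64+64 = 128 → [3, 1, 4, 9, 6, 128]
sum = 151

151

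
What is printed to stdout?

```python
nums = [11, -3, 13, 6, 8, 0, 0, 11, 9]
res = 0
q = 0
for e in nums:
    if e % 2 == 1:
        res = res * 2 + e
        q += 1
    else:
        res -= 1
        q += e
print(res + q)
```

e=11: odd, res = 0*2+11 = 11; q=1
e=-3: odd, res = 11*2+(-3) = 19; q=2
e=13: odd, res = 19*2+13 = 51; q=3
e=6: not odd, res = 51-1 = 50; q=9
e=8: not odd, res = 50-1 = 49; q=17
e=0: not odd, res = 49-1 = 48; q=17
e=0: not odd, res = 48-1 = 47; q=17
e=11: odd, res = 47*2+11 = 105; q=18
e=9: odd, res = 105*2+9 = 219; q=19
res+q = 219+19 = 238

238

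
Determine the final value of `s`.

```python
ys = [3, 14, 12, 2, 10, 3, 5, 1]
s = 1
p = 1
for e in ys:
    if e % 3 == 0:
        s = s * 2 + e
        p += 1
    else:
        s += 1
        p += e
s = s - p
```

21

e=3: %3==0, s = 1*2+3 = 5; p=2
e=14: not %3==0, s = 5+1 = 6; p=16
e=12: %3==0, s = 6*2+12 = 24; p=17
e=2: not %3==0, s = 24+1 = 25; p=19
e=10: not %3==0, s = 25+1 = 26; p=29
e=3: %3==0, s = 26*2+3 = 55; p=30
e=5: not %3==0, s = 55+1 = 56; p=35
e=1: not %3==0, s = 56+1 = 57; p=36
s-p = 57-36 = 21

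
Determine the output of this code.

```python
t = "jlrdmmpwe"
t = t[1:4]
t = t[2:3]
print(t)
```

d

slice [1:4] → 'lrd'
slice [2:3] → 'd'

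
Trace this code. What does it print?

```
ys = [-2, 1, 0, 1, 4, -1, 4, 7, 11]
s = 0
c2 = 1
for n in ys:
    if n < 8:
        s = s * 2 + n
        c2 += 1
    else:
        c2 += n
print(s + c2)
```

n=-2: <8, s = 0*2+(-2) = -2; c2=2
n=1: <8, s = (-2)*2+1 = -3; c2=3
n=0: <8, s = (-3)*2+0 = -6; c2=4
n=1: <8, s = (-6)*2+1 = -11; c2=5
n=4: <8, s = (-11)*2+4 = -18; c2=6
n=-1: <8, s = (-18)*2+(-1) = -37; c2=7
n=4: <8, s = (-37)*2+4 = -70; c2=8
n=7: <8, s = (-70)*2+7 = -133; c2=9
n=11: not <8; c2=20
s+c2 = (-133)+20 = -113

-113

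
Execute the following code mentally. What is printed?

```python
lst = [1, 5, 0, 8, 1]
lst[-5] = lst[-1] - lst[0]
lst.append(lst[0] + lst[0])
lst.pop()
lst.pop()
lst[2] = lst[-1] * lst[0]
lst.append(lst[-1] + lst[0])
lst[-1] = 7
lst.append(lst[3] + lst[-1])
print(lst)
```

lst[-5] = lst[-1]-lst[0] = 1-1 = 0 → [0, 5, 0, 8, 1]
append lst[0]+lst[0] = 0+0 = 0 → [0, 5, 0, 8, 1, 0]
pop() removes 0 → [0, 5, 0, 8, 1]
pop() removes 1 → [0, 5, 0, 8]
lst[2] = lst[-1]*lst[0] = 8*0 = 0 → [0, 5, 0, 8]
append lst[-1]+lst[0] = 8+0 = 8 → [0, 5, 0, 8, 8]
lst[-1] = 7 → [0, 5, 0, 8, 7]
append lst[3]+lst[-1] = 8+7 = 15 → [0, 5, 0, 8, 7, 15]

[0, 5, 0, 8, 7, 15]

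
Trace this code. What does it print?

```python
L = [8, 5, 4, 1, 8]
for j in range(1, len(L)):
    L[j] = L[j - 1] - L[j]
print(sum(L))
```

j=1: L[1] = 8-5 = 3 → [8, 3, 4, 1, 8]
j=2: L[2] = 3-4 = -1 → [8, 3, -1, 1, 8]
j=3: L[3] = (-1)-1 = -2 → [8, 3, -1, -2, 8]
j=4: L[4] = (-2)-8 = -10 → [8, 3, -1, -2, -10]
sum = -2

-2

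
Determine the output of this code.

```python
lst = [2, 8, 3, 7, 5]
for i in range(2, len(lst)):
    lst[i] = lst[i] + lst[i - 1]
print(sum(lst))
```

62

i=2: lst[2] = 3+8 = 11 → [2, 8, 11, 7, 5]
i=3: lst[3] = 7+11 = 18 → [2, 8, 11, 18, 5]
i=4: lst[4] = 5+18 = 23 → [2, 8, 11, 18, 23]
sum = 62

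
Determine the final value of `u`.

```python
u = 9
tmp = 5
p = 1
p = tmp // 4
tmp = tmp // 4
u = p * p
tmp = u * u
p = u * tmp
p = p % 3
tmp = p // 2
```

p = 5//4 = 1
tmp = 5//4 = 1
u = 1*1 = 1
tmp = 1*1 = 1
p = 1*1 = 1
p = 1%3 = 1
tmp = 1//2 = 0

1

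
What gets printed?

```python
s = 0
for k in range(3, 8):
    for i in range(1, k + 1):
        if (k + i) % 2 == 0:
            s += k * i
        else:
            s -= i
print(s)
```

k=3,i=1: even sum, s = 0+3 = 3
k=3,i=2: odd sum, s = 3-2 = 1
k=3,i=3: even sum, s = 1+9 = 10
k=4,i=1: odd sum, s = 10-1 = 9
k=4,i=2: even sum, s = 9+8 = 17
k=4,i=3: odd sum, s = 17-3 = 14
k=4,i=4: even sum, s = 14+16 = 30
k=5,i=1: even sum, s = 30+5 = 35
k=5,i=2: odd sum, s = 35-2 = 33
k=5,i=3: even sum, s = 33+15 = 48
k=5,i=4: odd sum, s = 48-4 = 44
k=5,i=5: even sum, s = 44+25 = 69
k=6,i=1: odd sum, s = 69-1 = 68
k=6,i=2: even sum, s = 68+12 = 80
k=6,i=3: odd sum, s = 80-3 = 77
k=6,i=4: even sum, s = 77+24 = 101
k=6,i=5: odd sum, s = 101-5 = 96
k=6,i=6: even sum, s = 96+36 = 132
k=7,i=1: even sum, s = 132+7 = 139
k=7,i=2: odd sum, s = 139-2 = 137
k=7,i=3: even sum, s = 137+21 = 158
k=7,i=4: odd sum, s = 158-4 = 154
k=7,i=5: even sum, s = 154+35 = 189
k=7,i=6: odd sum, s = 189-6 = 183
k=7,i=7: even sum, s = 183+49 = 232

232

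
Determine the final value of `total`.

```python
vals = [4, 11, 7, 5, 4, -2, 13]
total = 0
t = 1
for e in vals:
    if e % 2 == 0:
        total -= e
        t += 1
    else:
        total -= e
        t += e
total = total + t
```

e=4: even, total = 0-4 = -4; t=2
e=11: not even, total = (-4)-11 = -15; t=13
e=7: not even, total = (-15)-7 = -22; t=20
e=5: not even, total = (-22)-5 = -27; t=25
e=4: even, total = (-27)-4 = -31; t=26
e=-2: even, total = (-31)-(-2) = -29; t=27
e=13: not even, total = (-29)-13 = -42; t=40
total+t = (-42)+40 = -2

-2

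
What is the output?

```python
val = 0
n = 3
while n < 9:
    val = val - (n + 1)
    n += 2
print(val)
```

n=3: val = 0-4 = -4
n=5: val = (-4)-6 = -10
n=7: val = (-10)-8 = -18

-18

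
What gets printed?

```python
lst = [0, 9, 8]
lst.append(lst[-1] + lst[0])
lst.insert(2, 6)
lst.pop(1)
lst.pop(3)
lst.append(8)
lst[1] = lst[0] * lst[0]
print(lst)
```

append lst[-1]+lst[0] = 8+0 = 8 → [0, 9, 8, 8]
insert 6 at 2 → [0, 9, 6, 8, 8]
pop(1) removes 9 → [0, 6, 8, 8]
pop(3) removes 8 → [0, 6, 8]
append 8 → [0, 6, 8, 8]
lst[1] = lst[0]*lst[0] = 0*0 = 0 → [0, 0, 8, 8]

[0, 0, 8, 8]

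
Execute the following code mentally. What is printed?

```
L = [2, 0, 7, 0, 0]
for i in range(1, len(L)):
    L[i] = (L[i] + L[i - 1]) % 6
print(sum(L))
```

i=1: L[1] = (0+2)%6 = 2 → [2, 2, 7, 0, 0]
i=2: L[2] = (7+2)%6 = 3 → [2, 2, 3, 0, 0]
i=3: L[3] = (0+3)%6 = 3 → [2, 2, 3, 3, 0]
i=4: L[4] = (0+3)%6 = 3 → [2, 2, 3, 3, 3]
sum = 13

13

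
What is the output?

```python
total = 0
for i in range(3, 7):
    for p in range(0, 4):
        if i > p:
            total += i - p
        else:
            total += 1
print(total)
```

i=3,p=0: 3>0, total = 0+3 = 3
i=3,p=1: 3>1, total = 3+2 = 5
i=3,p=2: 3>2, total = 5+1 = 6
i=3,p=3: not 3>3, total = 6+1 = 7
i=4,p=0: 4>0, total = 7+4 = 11
i=4,p=1: 4>1, total = 11+3 = 14
i=4,p=2: 4>2, total = 14+2 = 16
i=4,p=3: 4>3, total = 16+1 = 17
i=5,p=0: 5>0, total = 17+5 = 22
i=5,p=1: 5>1, total = 22+4 = 26
i=5,p=2: 5>2, total = 26+3 = 29
i=5,p=3: 5>3, total = 29+2 = 31
i=6,p=0: 6>0, total = 31+6 = 37
i=6,p=1: 6>1, total = 37+5 = 42
i=6,p=2: 6>2, total = 42+4 = 46
i=6,p=3: 6>3, total = 46+3 = 49

49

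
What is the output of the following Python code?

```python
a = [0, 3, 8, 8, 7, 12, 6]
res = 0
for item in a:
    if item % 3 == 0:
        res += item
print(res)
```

item=0: %3==0, res = 0+0 = 0
item=3: %3==0, res = 0+3 = 3
item=8: not %3==0
item=8: not %3==0
item=7: not %3==0
item=12: %3==0, res = 3+12 = 15
item=6: %3==0, res = 15+6 = 21

21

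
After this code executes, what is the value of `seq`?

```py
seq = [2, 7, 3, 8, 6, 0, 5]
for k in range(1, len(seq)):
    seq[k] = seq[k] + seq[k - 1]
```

k=1: seq[1] = 7+2 = 9 → [2, 9, 3, 8, 6, 0, 5]
k=2: seq[2] = 3+9 = 12 → [2, 9, 12, 8, 6, 0, 5]
k=3: seq[3] = 8+12 = 20 → [2, 9, 12, 20, 6, 0, 5]
k=4: seq[4] = 6+20 = 26 → [2, 9, 12, 20, 26, 0, 5]
k=5: seq[5] = 0+26 = 26 → [2, 9, 12, 20, 26, 26, 5]
k=6: seq[6] = 5+26 = 31 → [2, 9, 12, 20, 26, 26, 31]

[2, 9, 12, 20, 26, 26, 31]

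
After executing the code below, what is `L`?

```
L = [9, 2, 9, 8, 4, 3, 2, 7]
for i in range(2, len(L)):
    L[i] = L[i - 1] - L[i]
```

i=2: L[2] = 2-9 = -7 → [9, 2, -7, 8, 4, 3, 2, 7]
i=3: L[3] = (-7)-8 = -15 → [9, 2, -7, -15, 4, 3, 2, 7]
i=4: L[4] = (-15)-4 = -19 → [9, 2, -7, -15, -19, 3, 2, 7]
i=5: L[5] = (-19)-3 = -22 → [9, 2, -7, -15, -19, -22, 2, 7]
i=6: L[6] = (-22)-2 = -24 → [9, 2, -7, -15, -19, -22, -24, 7]
i=7: L[7] = (-24)-7 = -31 → [9, 2, -7, -15, -19, -22, -24, -31]

[9, 2, -7, -15, -19, -22, -24, -31]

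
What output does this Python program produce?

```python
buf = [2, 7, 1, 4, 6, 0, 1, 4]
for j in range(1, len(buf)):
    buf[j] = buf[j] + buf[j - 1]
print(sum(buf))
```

121

j=1: buf[1] = 7+2 = 9 → [2, 9, 1, 4, 6, 0, 1, 4]
j=2: buf[2] = 1+9 = 10 → [2, 9, 10, 4, 6, 0, 1, 4]
j=3: buf[3] = 4+10 = 14 → [2, 9, 10, 14, 6, 0, 1, 4]
j=4: buf[4] = 6+14 = 20 → [2, 9, 10, 14, 20, 0, 1, 4]
j=5: buf[5] = 0+20 = 20 → [2, 9, 10, 14, 20, 20, 1, 4]
j=6: buf[6] = 1+20 = 21 → [2, 9, 10, 14, 20, 20, 21, 4]
j=7: buf[7] = 4+21 = 25 → [2, 9, 10, 14, 20, 20, 21, 25]
sum = 121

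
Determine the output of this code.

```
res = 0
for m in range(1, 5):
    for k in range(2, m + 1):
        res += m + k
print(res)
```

m=2,k=2: res = 0+4 = 4
m=3,k=2: res = 4+5 = 9
m=3,k=3: res = 9+6 = 15
m=4,k=2: res = 15+6 = 21
m=4,k=3: res = 21+7 = 28
m=4,k=4: res = 28+8 = 36

36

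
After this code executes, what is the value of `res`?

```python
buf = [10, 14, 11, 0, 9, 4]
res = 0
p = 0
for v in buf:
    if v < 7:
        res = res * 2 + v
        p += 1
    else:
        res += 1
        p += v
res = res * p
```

828

v=10: not <7, res = 0+1 = 1; p=10
v=14: not <7, res = 1+1 = 2; p=24
v=11: not <7, res = 2+1 = 3; p=35
v=0: <7, res = 3*2+0 = 6; p=36
v=9: not <7, res = 6+1 = 7; p=45
v=4: <7, res = 7*2+4 = 18; p=46
res*p = 18*46 = 828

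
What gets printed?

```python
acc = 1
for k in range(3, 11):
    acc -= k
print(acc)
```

-51

k=3: acc = 1-3 = -2
k=4: acc = (-2)-4 = -6
k=5: acc = (-6)-5 = -11
k=6: acc = (-11)-6 = -17
k=7: acc = (-17)-7 = -24
k=8: acc = (-24)-8 = -32
k=9: acc = (-32)-9 = -41
k=10: acc = (-41)-10 = -51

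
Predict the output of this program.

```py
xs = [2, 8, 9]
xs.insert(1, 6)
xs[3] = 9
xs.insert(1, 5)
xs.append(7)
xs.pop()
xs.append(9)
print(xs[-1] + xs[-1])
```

18

insert 6 at 1 → [2, 6, 8, 9]
xs[3] = 9 → [2, 6, 8, 9]
insert 5 at 1 → [2, 5, 6, 8, 9]
append 7 → [2, 5, 6, 8, 9, 7]
pop() removes 7 → [2, 5, 6, 8, 9]
append 9 → [2, 5, 6, 8, 9, 9]
xs[-1]+xs[-1] = 9+9 = 18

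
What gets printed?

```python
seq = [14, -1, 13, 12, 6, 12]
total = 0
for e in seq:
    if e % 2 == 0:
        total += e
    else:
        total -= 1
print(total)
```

e=14: even, total = 0+14 = 14
e=-1: not even, total = 14-1 = 13
e=13: not even, total = 13-1 = 12
e=12: even, total = 12+12 = 24
e=6: even, total = 24+6 = 30
e=12: even, total = 30+12 = 42

42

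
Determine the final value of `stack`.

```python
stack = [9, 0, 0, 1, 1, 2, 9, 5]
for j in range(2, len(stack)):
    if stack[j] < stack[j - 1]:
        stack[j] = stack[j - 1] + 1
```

j=2: 0>=0, unchanged → [9, 0, 0, 1, 1, 2, 9, 5]
j=3: 1>=0, unchanged → [9, 0, 0, 1, 1, 2, 9, 5]
j=4: 1>=1, unchanged → [9, 0, 0, 1, 1, 2, 9, 5]
j=5: 2>=1, unchanged → [9, 0, 0, 1, 1, 2, 9, 5]
j=6: 9>=2, unchanged → [9, 0, 0, 1, 1, 2, 9, 5]
j=7: 5<9, stack[7] = 9+1 = 10 → [9, 0, 0, 1, 1, 2, 9, 10]

[9, 0, 0, 1, 1, 2, 9, 10]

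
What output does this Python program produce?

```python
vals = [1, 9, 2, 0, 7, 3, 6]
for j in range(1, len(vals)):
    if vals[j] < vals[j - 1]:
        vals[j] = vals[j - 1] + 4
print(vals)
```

j=1: 9>=1, unchanged → [1, 9, 2, 0, 7, 3, 6]
j=2: 2<9, vals[2] = 9+4 = 13 → [1, 9, 13, 0, 7, 3, 6]
j=3: 0<13, vals[3] = 13+4 = 17 → [1, 9, 13, 17, 7, 3, 6]
j=4: 7<17, vals[4] = 17+4 = 21 → [1, 9, 13, 17, 21, 3, 6]
j=5: 3<21, vals[5] = 21+4 = 25 → [1, 9, 13, 17, 21, 25, 6]
j=6: 6<25, vals[6] = 25+4 = 29 → [1, 9, 13, 17, 21, 25, 29]

[1, 9, 13, 17, 21, 25, 29]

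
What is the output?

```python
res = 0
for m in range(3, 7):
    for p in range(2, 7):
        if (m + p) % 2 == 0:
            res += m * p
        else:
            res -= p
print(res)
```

144

m=3,p=2: odd sum, res = 0-2 = -2
m=3,p=3: even sum, res = (-2)+9 = 7
m=3,p=4: odd sum, res = 7-4 = 3
m=3,p=5: even sum, res = 3+15 = 18
m=3,p=6: odd sum, res = 18-6 = 12
m=4,p=2: even sum, res = 12+8 = 20
m=4,p=3: odd sum, res = 20-3 = 17
m=4,p=4: even sum, res = 17+16 = 33
m=4,p=5: odd sum, res = 33-5 = 28
m=4,p=6: even sum, res = 28+24 = 52
m=5,p=2: odd sum, res = 52-2 = 50
m=5,p=3: even sum, res = 50+15 = 65
m=5,p=4: odd sum, res = 65-4 = 61
m=5,p=5: even sum, res = 61+25 = 86
m=5,p=6: odd sum, res = 86-6 = 80
m=6,p=2: even sum, res = 80+12 = 92
m=6,p=3: odd sum, res = 92-3 = 89
m=6,p=4: even sum, res = 89+24 = 113
m=6,p=5: odd sum, res = 113-5 = 108
m=6,p=6: even sum, res = 108+36 = 144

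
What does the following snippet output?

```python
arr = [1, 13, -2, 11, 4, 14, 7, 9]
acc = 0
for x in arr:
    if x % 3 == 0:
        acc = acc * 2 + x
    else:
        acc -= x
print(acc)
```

-87

x=1: not %3==0, acc = 0-1 = -1
x=13: not %3==0, acc = (-1)-13 = -14
x=-2: not %3==0, acc = (-14)-(-2) = -12
x=11: not %3==0, acc = (-12)-11 = -23
x=4: not %3==0, acc = (-23)-4 = -27
x=14: not %3==0, acc = (-27)-14 = -41
x=7: not %3==0, acc = (-41)-7 = -48
x=9: %3==0, acc = (-48)*2+9 = -87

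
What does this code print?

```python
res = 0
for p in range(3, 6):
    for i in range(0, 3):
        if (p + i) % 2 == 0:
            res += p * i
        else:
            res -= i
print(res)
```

11

p=3,i=0: odd sum, res = 0-0 = 0
p=3,i=1: even sum, res = 0+3 = 3
p=3,i=2: odd sum, res = 3-2 = 1
p=4,i=0: even sum, res = 1+0 = 1
p=4,i=1: odd sum, res = 1-1 = 0
p=4,i=2: even sum, res = 0+8 = 8
p=5,i=0: odd sum, res = 8-0 = 8
p=5,i=1: even sum, res = 8+5 = 13
p=5,i=2: odd sum, res = 13-2 = 11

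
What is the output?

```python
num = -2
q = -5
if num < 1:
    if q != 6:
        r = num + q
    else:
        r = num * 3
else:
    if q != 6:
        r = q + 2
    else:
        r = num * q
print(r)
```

-7

num=-2, q=-5
num < 1 is True; q != 6 is True
→ r = num + q = -7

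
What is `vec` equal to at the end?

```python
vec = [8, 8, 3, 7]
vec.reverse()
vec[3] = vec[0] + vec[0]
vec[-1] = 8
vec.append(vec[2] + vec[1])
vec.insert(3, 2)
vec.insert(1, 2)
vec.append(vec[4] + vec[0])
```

[7, 2, 3, 8, 2, 8, 11, 9]

reverse → [7, 3, 8, 8]
vec[3] = vec[0]+vec[0] = 7+7 = 14 → [7, 3, 8, 14]
vec[-1] = 8 → [7, 3, 8, 8]
append vec[2]+vec[1] = 8+3 = 11 → [7, 3, 8, 8, 11]
insert 2 at 3 → [7, 3, 8, 2, 8, 11]
insert 2 at 1 → [7, 2, 3, 8, 2, 8, 11]
append vec[4]+vec[0] = 2+7 = 9 → [7, 2, 3, 8, 2, 8, 11, 9]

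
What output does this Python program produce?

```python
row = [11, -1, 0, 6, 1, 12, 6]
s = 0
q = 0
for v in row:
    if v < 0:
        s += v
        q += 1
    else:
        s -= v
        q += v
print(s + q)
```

0

v=11: not <0, s = 0-11 = -11; q=11
v=-1: <0, s = (-11)+(-1) = -12; q=12
v=0: not <0, s = (-12)-0 = -12; q=12
v=6: not <0, s = (-12)-6 = -18; q=18
v=1: not <0, s = (-18)-1 = -19; q=19
v=12: not <0, s = (-19)-12 = -31; q=31
v=6: not <0, s = (-31)-6 = -37; q=37
s+q = (-37)+37 = 0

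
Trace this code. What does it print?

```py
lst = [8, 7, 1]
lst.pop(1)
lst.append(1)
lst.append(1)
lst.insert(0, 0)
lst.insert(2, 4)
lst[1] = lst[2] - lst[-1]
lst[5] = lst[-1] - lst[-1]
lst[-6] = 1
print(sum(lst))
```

10

pop(1) removes 7 → [8, 1]
append 1 → [8, 1, 1]
append 1 → [8, 1, 1, 1]
insert 0 at 0 → [0, 8, 1, 1, 1]
insert 4 at 2 → [0, 8, 4, 1, 1, 1]
lst[1] = lst[2]-lst[-1] = 4-1 = 3 → [0, 3, 4, 1, 1, 1]
lst[5] = lst[-1]-lst[-1] = 1-1 = 0 → [0, 3, 4, 1, 1, 0]
lst[-6] = 1 → [1, 3, 4, 1, 1, 0]
sum = 10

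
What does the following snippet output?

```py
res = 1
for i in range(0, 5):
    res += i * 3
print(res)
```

i=0: res = 1+0*3 = 1
i=1: res = 1+1*3 = 4
i=2: res = 4+2*3 = 10
i=3: res = 10+3*3 = 19
i=4: res = 19+4*3 = 31

31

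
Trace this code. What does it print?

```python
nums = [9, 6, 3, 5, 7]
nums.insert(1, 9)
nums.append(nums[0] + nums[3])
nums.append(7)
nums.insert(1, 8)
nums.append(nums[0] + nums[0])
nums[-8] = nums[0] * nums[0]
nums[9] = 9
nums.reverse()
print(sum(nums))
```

insert 9 at 1 → [9, 9, 6, 3, 5, 7]
append nums[0]+nums[3] = 9+3 = 12 → [9, 9, 6, 3, 5, 7, 12]
append 7 → [9, 9, 6, 3, 5, 7, 12, 7]
insert 8 at 1 → [9, 8, 9, 6, 3, 5, 7, 12, 7]
append nums[0]+nums[0] = 9+9 = 18 → [9, 8, 9, 6, 3, 5, 7, 12, 7, 18]
nums[-8] = nums[0]*nums[0] = 9*9 = 81 → [9, 8, 81, 6, 3, 5, 7, 12, 7, 18]
nums[9] = 9 → [9, 8, 81, 6, 3, 5, 7, 12, 7, 9]
reverse → [9, 7, 12, 7, 5, 3, 6, 81, 8, 9]
sum = 147

147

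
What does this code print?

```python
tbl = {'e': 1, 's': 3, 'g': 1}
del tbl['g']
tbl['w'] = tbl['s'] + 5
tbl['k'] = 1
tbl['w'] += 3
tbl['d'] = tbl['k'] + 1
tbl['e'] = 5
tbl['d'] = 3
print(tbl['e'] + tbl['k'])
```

6

del 'g' → {'e': 1, 's': 3}
tbl['w'] = tbl['s']+5 = 8 → {'e': 1, 's': 3, 'w': 8}
tbl['k'] = 1 → {'e': 1, 's': 3, 'w': 8, 'k': 1}
tbl['w'] = 8+3 = 11 → {'e': 1, 's': 3, 'w': 11, 'k': 1}
tbl['d'] = tbl['k']+1 = 2 → {'e': 1, 's': 3, 'w': 11, 'k': 1, 'd': 2}
tbl['e'] = 5 → {'e': 5, 's': 3, 'w': 11, 'k': 1, 'd': 2}
tbl['d'] = 3 → {'e': 5, 's': 3, 'w': 11, 'k': 1, 'd': 3}
tbl['e']+tbl['k'] = 5+1 = 6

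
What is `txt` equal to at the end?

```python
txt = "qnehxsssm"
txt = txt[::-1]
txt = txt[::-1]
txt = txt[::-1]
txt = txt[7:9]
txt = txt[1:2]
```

reverse → 'msssxhenq'
reverse → 'qnehxsssm'
reverse → 'msssxhenq'
slice [7:9] → 'nq'
slice [1:2] → 'q'

'q'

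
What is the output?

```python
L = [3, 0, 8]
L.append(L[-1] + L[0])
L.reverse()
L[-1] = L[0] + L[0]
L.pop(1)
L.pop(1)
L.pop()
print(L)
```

[11]

append L[-1]+L[0] = 8+3 = 11 → [3, 0, 8, 11]
reverse → [11, 8, 0, 3]
L[-1] = L[0]+L[0] = 11+11 = 22 → [11, 8, 0, 22]
pop(1) removes 8 → [11, 0, 22]
pop(1) removes 0 → [11, 22]
pop() removes 22 → [11]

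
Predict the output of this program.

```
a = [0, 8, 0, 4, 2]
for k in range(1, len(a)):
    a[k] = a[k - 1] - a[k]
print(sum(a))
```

-42

k=1: a[1] = 0-8 = -8 → [0, -8, 0, 4, 2]
k=2: a[2] = (-8)-0 = -8 → [0, -8, -8, 4, 2]
k=3: a[3] = (-8)-4 = -12 → [0, -8, -8, -12, 2]
k=4: a[4] = (-12)-2 = -14 → [0, -8, -8, -12, -14]
sum = -42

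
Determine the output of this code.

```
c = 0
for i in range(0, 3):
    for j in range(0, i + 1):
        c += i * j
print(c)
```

i=0,j=0: c = 0+0 = 0
i=1,j=0: c = 0+0 = 0
i=1,j=1: c = 0+1 = 1
i=2,j=0: c = 1+0 = 1
i=2,j=1: c = 1+2 = 3
i=2,j=2: c = 3+4 = 7

7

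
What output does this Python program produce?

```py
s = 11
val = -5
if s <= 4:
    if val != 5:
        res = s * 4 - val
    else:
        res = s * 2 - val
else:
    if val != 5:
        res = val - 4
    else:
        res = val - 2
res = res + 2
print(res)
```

s=11, val=-5
s <= 4 is False; val != 5 is True
→ res = val - 4 = -9
res = (-9)+2 = -7

-7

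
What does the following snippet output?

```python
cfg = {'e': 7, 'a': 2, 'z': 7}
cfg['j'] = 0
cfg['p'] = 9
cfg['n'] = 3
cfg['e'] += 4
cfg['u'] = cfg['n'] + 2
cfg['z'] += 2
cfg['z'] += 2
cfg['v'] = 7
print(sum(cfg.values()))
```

cfg['j'] = 0 → {'e': 7, 'a': 2, 'z': 7, 'j': 0}
cfg['p'] = 9 → {'e': 7, 'a': 2, 'z': 7, 'j': 0, 'p': 9}
cfg['n'] = 3 → {'e': 7, 'a': 2, 'z': 7, 'j': 0, 'p': 9, 'n': 3}
cfg['e'] = 7+4 = 11 → {'e': 11, 'a': 2, 'z': 7, 'j': 0, 'p': 9, 'n': 3}
cfg['u'] = cfg['n']+2 = 5 → {'e': 11, 'a': 2, 'z': 7, 'j': 0, 'p': 9, 'n': 3, 'u': 5}
cfg['z'] = 7+2 = 9 → {'e': 11, 'a': 2, 'z': 9, 'j': 0, 'p': 9, 'n': 3, 'u': 5}
cfg['z'] = 9+2 = 11 → {'e': 11, 'a': 2, 'z': 11, 'j': 0, 'p': 9, 'n': 3, 'u': 5}
cfg['v'] = 7 → {'e': 11, 'a': 2, 'z': 11, 'j': 0, 'p': 9, 'n': 3, 'u': 5, 'v': 7}
sum of values = 48

48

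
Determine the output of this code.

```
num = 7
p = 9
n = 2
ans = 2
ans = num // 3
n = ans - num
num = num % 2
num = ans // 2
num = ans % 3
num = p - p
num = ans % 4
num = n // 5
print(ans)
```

2

ans = 7//3 = 2
n = 2-7 = -5
num = 7%2 = 1
num = 2//2 = 1
num = 2%3 = 2
num = 9-9 = 0
num = 2%4 = 2
num = (-5)//5 = -1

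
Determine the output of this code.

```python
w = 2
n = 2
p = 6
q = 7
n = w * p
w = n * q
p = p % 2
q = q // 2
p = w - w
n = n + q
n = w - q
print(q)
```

n = 2*6 = 12
w = 12*7 = 84
p = 6%2 = 0
q = 7//2 = 3
p = 84-84 = 0
n = 12+3 = 15
n = 84-3 = 81

3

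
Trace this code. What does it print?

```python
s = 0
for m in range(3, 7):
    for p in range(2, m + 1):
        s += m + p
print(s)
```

m=3,p=2: s = 0+5 = 5
m=3,p=3: s = 5+6 = 11
m=4,p=2: s = 11+6 = 17
m=4,p=3: s = 17+7 = 24
m=4,p=4: s = 24+8 = 32
m=5,p=2: s = 32+7 = 39
m=5,p=3: s = 39+8 = 47
m=5,p=4: s = 47+9 = 56
m=5,p=5: s = 56+10 = 66
m=6,p=2: s = 66+8 = 74
m=6,p=3: s = 74+9 = 83
m=6,p=4: s = 83+10 = 93
m=6,p=5: s = 93+11 = 104
m=6,p=6: s = 104+12 = 116

116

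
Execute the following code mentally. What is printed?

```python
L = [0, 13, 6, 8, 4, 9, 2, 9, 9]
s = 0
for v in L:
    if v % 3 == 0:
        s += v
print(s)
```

33

v=0: %3==0, s = 0+0 = 0
v=13: not %3==0
v=6: %3==0, s = 0+6 = 6
v=8: not %3==0
v=4: not %3==0
v=9: %3==0, s = 6+9 = 15
v=2: not %3==0
v=9: %3==0, s = 15+9 = 24
v=9: %3==0, s = 24+9 = 33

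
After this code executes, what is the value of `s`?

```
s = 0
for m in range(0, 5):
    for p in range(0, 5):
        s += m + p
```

100

m=0,p=0: s = 0+0 = 0
m=0,p=1: s = 0+1 = 1
m=0,p=2: s = 1+2 = 3
m=0,p=3: s = 3+3 = 6
m=0,p=4: s = 6+4 = 10
m=1,p=0: s = 10+1 = 11
m=1,p=1: s = 11+2 = 13
m=1,p=2: s = 13+3 = 16
m=1,p=3: s = 16+4 = 20
m=1,p=4: s = 20+5 = 25
m=2,p=0: s = 25+2 = 27
m=2,p=1: s = 27+3 = 30
m=2,p=2: s = 30+4 = 34
m=2,p=3: s = 34+5 = 39
m=2,p=4: s = 39+6 = 45
m=3,p=0: s = 45+3 = 48
m=3,p=1: s = 48+4 = 52
m=3,p=2: s = 52+5 = 57
m=3,p=3: s = 57+6 = 63
m=3,p=4: s = 63+7 = 70
m=4,p=0: s = 70+4 = 74
m=4,p=1: s = 74+5 = 79
m=4,p=2: s = 79+6 = 85
m=4,p=3: s = 85+7 = 92
m=4,p=4: s = 92+8 = 100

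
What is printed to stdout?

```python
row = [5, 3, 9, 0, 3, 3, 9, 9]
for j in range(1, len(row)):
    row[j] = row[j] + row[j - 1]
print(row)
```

[5, 8, 17, 17, 20, 23, 32, 41]

j=1: row[1] = 3+5 = 8 → [5, 8, 9, 0, 3, 3, 9, 9]
j=2: row[2] = 9+8 = 17 → [5, 8, 17, 0, 3, 3, 9, 9]
j=3: row[3] = 0+17 = 17 → [5, 8, 17, 17, 3, 3, 9, 9]
j=4: row[4] = 3+17 = 20 → [5, 8, 17, 17, 20, 3, 9, 9]
j=5: row[5] = 3+20 = 23 → [5, 8, 17, 17, 20, 23, 9, 9]
j=6: row[6] = 9+23 = 32 → [5, 8, 17, 17, 20, 23, 32, 9]
j=7: row[7] = 9+32 = 41 → [5, 8, 17, 17, 20, 23, 32, 41]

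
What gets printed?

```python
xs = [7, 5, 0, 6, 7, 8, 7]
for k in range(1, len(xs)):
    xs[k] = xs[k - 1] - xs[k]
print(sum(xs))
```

k=1: xs[1] = 7-5 = 2 → [7, 2, 0, 6, 7, 8, 7]
k=2: xs[2] = 2-0 = 2 → [7, 2, 2, 6, 7, 8, 7]
k=3: xs[3] = 2-6 = -4 → [7, 2, 2, -4, 7, 8, 7]
k=4: xs[4] = (-4)-7 = -11 → [7, 2, 2, -4, -11, 8, 7]
k=5: xs[5] = (-11)-8 = -19 → [7, 2, 2, -4, -11, -19, 7]
k=6: xs[6] = (-19)-7 = -26 → [7, 2, 2, -4, -11, -19, -26]
sum = -49

-49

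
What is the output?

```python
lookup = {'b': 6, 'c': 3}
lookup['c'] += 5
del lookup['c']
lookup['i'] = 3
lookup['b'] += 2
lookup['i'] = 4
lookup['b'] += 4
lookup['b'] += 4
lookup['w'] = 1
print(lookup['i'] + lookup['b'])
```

20

lookup['c'] = 3+5 = 8 → {'b': 6, 'c': 8}
del 'c' → {'b': 6}
lookup['i'] = 3 → {'b': 6, 'i': 3}
lookup['b'] = 6+2 = 8 → {'b': 8, 'i': 3}
lookup['i'] = 4 → {'b': 8, 'i': 4}
lookup['b'] = 8+4 = 12 → {'b': 12, 'i': 4}
lookup['b'] = 12+4 = 16 → {'b': 16, 'i': 4}
lookup['w'] = 1 → {'b': 16, 'i': 4, 'w': 1}
lookup['i']+lookup['b'] = 4+16 = 20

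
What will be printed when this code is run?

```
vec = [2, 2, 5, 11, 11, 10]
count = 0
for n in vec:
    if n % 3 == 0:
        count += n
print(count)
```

0

n=2: not %3==0
n=2: not %3==0
n=5: not %3==0
n=11: not %3==0
n=11: not %3==0
n=10: not %3==0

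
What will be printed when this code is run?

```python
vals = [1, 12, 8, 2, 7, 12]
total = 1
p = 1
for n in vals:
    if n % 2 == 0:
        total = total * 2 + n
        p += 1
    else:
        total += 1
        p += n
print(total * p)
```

2314

n=1: not even, total = 1+1 = 2; p=2
n=12: even, total = 2*2+12 = 16; p=3
n=8: even, total = 16*2+8 = 40; p=4
n=2: even, total = 40*2+2 = 82; p=5
n=7: not even, total = 82+1 = 83; p=12
n=12: even, total = 83*2+12 = 178; p=13
total*p = 178*13 = 2314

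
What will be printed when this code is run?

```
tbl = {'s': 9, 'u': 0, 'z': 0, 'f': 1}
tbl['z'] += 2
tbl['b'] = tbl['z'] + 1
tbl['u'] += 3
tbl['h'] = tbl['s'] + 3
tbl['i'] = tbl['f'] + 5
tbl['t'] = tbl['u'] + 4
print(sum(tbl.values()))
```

tbl['z'] = 0+2 = 2 → {'s': 9, 'u': 0, 'z': 2, 'f': 1}
tbl['b'] = tbl['z']+1 = 3 → {'s': 9, 'u': 0, 'z': 2, 'f': 1, 'b': 3}
tbl['u'] = 0+3 = 3 → {'s': 9, 'u': 3, 'z': 2, 'f': 1, 'b': 3}
tbl['h'] = tbl['s']+3 = 12 → {'s': 9, 'u': 3, 'z': 2, 'f': 1, 'b': 3, 'h': 12}
tbl['i'] = tbl['f']+5 = 6 → {'s': 9, 'u': 3, 'z': 2, 'f': 1, 'b': 3, 'h': 12, 'i': 6}
tbl['t'] = tbl['u']+4 = 7 → {'s': 9, 'u': 3, 'z': 2, 'f': 1, 'b': 3, 'h': 12, 'i': 6, 't': 7}
sum of values = 43

43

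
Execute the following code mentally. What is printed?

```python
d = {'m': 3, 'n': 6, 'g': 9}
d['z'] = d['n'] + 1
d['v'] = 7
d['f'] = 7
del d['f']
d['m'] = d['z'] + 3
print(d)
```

{'m': 10, 'n': 6, 'g': 9, 'z': 7, 'v': 7}

d['z'] = d['n']+1 = 7 → {'m': 3, 'n': 6, 'g': 9, 'z': 7}
d['v'] = 7 → {'m': 3, 'n': 6, 'g': 9, 'z': 7, 'v': 7}
d['f'] = 7 → {'m': 3, 'n': 6, 'g': 9, 'z': 7, 'v': 7, 'f': 7}
del 'f' → {'m': 3, 'n': 6, 'g': 9, 'z': 7, 'v': 7}
d['m'] = d['z']+3 = 10 → {'m': 10, 'n': 6, 'g': 9, 'z': 7, 'v': 7}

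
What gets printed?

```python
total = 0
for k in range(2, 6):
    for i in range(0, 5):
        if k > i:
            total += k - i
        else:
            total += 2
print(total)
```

k=2,i=0: 2>0, total = 0+2 = 2
k=2,i=1: 2>1, total = 2+1 = 3
k=2,i=2: not 2>2, total = 3+2 = 5
k=2,i=3: not 2>3, total = 5+2 = 7
k=2,i=4: not 2>4, total = 7+2 = 9
k=3,i=0: 3>0, total = 9+3 = 12
k=3,i=1: 3>1, total = 12+2 = 14
k=3,i=2: 3>2, total = 14+1 = 15
k=3,i=3: not 3>3, total = 15+2 = 17
k=3,i=4: not 3>4, total = 17+2 = 19
k=4,i=0: 4>0, total = 19+4 = 23
k=4,i=1: 4>1, total = 23+3 = 26
k=4,i=2: 4>2, total = 26+2 = 28
k=4,i=3: 4>3, total = 28+1 = 29
k=4,i=4: not 4>4, total = 29+2 = 31
k=5,i=0: 5>0, total = 31+5 = 36
k=5,i=1: 5>1, total = 36+4 = 40
k=5,i=2: 5>2, total = 40+3 = 43
k=5,i=3: 5>3, total = 43+2 = 45
k=5,i=4: 5>4, total = 45+1 = 46

46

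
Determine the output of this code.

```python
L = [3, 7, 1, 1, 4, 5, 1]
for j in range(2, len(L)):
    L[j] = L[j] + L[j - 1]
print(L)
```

j=2: L[2] = 1+7 = 8 → [3, 7, 8, 1, 4, 5, 1]
j=3: L[3] = 1+8 = 9 → [3, 7, 8, 9, 4, 5, 1]
j=4: L[4] = 4+9 = 13 → [3, 7, 8, 9, 13, 5, 1]
j=5: L[5] = 5+13 = 18 → [3, 7, 8, 9, 13, 18, 1]
j=6: L[6] = 1+18 = 19 → [3, 7, 8, 9, 13, 18, 19]

[3, 7, 8, 9, 13, 18, 19]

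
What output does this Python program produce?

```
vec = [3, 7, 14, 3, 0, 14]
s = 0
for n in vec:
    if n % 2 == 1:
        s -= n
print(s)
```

-13

n=3: odd, s = 0-3 = -3
n=7: odd, s = (-3)-7 = -10
n=14: not odd
n=3: odd, s = (-10)-3 = -13
n=0: not odd
n=14: not odd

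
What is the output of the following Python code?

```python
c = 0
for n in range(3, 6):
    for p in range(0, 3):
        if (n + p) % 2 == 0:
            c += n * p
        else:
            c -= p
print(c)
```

11

n=3,p=0: odd sum, c = 0-0 = 0
n=3,p=1: even sum, c = 0+3 = 3
n=3,p=2: odd sum, c = 3-2 = 1
n=4,p=0: even sum, c = 1+0 = 1
n=4,p=1: odd sum, c = 1-1 = 0
n=4,p=2: even sum, c = 0+8 = 8
n=5,p=0: odd sum, c = 8-0 = 8
n=5,p=1: even sum, c = 8+5 = 13
n=5,p=2: odd sum, c = 13-2 = 11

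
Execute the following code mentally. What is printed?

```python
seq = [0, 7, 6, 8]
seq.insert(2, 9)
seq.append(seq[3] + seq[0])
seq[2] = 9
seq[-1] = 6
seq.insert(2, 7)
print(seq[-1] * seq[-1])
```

insert 9 at 2 → [0, 7, 9, 6, 8]
append seq[3]+seq[0] = 6+0 = 6 → [0, 7, 9, 6, 8, 6]
seq[2] = 9 → [0, 7, 9, 6, 8, 6]
seq[-1] = 6 → [0, 7, 9, 6, 8, 6]
insert 7 at 2 → [0, 7, 7, 9, 6, 8, 6]
seq[-1]*seq[-1] = 6*6 = 36

36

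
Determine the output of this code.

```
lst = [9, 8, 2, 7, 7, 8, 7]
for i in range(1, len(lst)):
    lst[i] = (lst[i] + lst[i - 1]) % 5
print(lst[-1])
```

3

i=1: lst[1] = (8+9)%5 = 2 → [9, 2, 2, 7, 7, 8, 7]
i=2: lst[2] = (2+2)%5 = 4 → [9, 2, 4, 7, 7, 8, 7]
i=3: lst[3] = (7+4)%5 = 1 → [9, 2, 4, 1, 7, 8, 7]
i=4: lst[4] = (7+1)%5 = 3 → [9, 2, 4, 1, 3, 8, 7]
i=5: lst[5] = (8+3)%5 = 1 → [9, 2, 4, 1, 3, 1, 7]
i=6: lst[6] = (7+1)%5 = 3 → [9, 2, 4, 1, 3, 1, 3]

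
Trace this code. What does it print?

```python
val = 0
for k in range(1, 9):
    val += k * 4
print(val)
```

k=1: val = 0+1*4 = 4
k=2: val = 4+2*4 = 12
k=3: val = 12+3*4 = 24
k=4: val = 24+4*4 = 40
k=5: val = 40+5*4 = 60
k=6: val = 60+6*4 = 84
k=7: val = 84+7*4 = 112
k=8: val = 112+8*4 = 144

144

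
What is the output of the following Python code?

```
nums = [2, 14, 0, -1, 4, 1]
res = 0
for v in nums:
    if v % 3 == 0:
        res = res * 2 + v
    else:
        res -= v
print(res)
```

v=2: not %3==0, res = 0-2 = -2
v=14: not %3==0, res = (-2)-14 = -16
v=0: %3==0, res = (-16)*2+0 = -32
v=-1: not %3==0, res = (-32)-(-1) = -31
v=4: not %3==0, res = (-31)-4 = -35
v=1: not %3==0, res = (-35)-1 = -36

-36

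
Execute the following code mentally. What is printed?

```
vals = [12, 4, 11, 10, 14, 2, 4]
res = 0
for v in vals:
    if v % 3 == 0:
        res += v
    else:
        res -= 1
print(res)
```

6

v=12: %3==0, res = 0+12 = 12
v=4: not %3==0, res = 12-1 = 11
v=11: not %3==0, res = 11-1 = 10
v=10: not %3==0, res = 10-1 = 9
v=14: not %3==0, res = 9-1 = 8
v=2: not %3==0, res = 8-1 = 7
v=4: not %3==0, res = 7-1 = 6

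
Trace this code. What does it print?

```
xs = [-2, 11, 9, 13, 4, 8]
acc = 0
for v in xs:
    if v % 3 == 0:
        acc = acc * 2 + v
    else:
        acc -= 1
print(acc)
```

v=-2: not %3==0, acc = 0-1 = -1
v=11: not %3==0, acc = (-1)-1 = -2
v=9: %3==0, acc = (-2)*2+9 = 5
v=13: not %3==0, acc = 5-1 = 4
v=4: not %3==0, acc = 4-1 = 3
v=8: not %3==0, acc = 3-1 = 2

2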